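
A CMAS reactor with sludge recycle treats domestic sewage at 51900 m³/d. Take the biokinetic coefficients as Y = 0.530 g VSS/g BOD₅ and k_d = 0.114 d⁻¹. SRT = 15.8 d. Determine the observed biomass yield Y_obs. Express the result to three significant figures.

Y_obs = Y / (1 + k_d θ_c) = 0.530 / (1 + 0.114 × 15.8) = 0.530 / 2.801 = 0.1892.

Y_obs ≈ 0.189 g VSS/g BOD₅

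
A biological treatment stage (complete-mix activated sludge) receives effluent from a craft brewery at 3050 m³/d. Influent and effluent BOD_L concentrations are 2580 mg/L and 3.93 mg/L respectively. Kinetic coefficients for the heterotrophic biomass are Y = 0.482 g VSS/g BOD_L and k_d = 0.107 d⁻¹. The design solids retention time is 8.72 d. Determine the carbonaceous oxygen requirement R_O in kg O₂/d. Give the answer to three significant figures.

Y_obs = Y / (1 + k_d θ_c) = 0.482 / (1 + 0.107 × 8.72) = 0.482 / 1.933 = 0.2493.
Mass of BOD_L removed per day: Q(S₀ − S) = 3050 × 2576 g/m³ = 7857 kg/d.
P_X = Y_obs·Q·(S₀ − S) = 0.2493 × 7857 = 1959 kg VSS/d.
R_O = Q·ΔS − 1.42 P_X = 7857 − 2782 = 5075 kg O₂/d.

R_O ≈ 5080 kg O₂/d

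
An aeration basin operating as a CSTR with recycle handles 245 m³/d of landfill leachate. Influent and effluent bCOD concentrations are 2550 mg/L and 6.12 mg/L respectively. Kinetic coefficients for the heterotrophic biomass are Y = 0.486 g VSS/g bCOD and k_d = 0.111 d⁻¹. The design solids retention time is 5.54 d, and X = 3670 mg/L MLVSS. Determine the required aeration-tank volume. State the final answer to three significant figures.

Rearranging the biomass balance for a CMAS with decay, V = Y·Q·ΔS·θ_c / [X·(1+k_d θ_c)] = 0.486 × 245 × (2550 − 6.12) × 5.54 / [3670 × (1 + 0.111 × 5.54)] = 1.68×10^6 / 5927 = 283.1 m³.

V ≈ 283 m³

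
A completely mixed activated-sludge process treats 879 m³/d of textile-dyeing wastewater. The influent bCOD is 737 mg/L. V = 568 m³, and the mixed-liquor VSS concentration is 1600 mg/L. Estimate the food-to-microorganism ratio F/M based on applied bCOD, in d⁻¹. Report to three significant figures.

F/M = Q·S₀ / (V·X) = 879 × 737 / (568.0 × 1600) = 0.7128 g bCOD·(g VSS·d)⁻¹.

F/M ≈ 0.713 d⁻¹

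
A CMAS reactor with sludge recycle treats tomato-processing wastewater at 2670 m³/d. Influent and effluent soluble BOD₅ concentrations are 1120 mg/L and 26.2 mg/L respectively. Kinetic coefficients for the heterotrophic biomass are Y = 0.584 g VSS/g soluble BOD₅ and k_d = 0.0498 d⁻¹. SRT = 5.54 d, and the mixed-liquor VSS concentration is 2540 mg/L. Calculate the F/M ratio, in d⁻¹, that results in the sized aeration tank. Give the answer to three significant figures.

From the SRT design equation V = Y Q (S₀−S) θ_c / [X (1 + k_d θ_c)] = 0.584 × 2670 × (1120 − 26.2) × 5.54 / [2540 × (1 + 0.0498 × 5.54)] = 9.45×10^6 / 3241 = 2916 m³.
Food-to-microorganism ratio F/M = Q S₀ / (V X) = 2670 × 1120 / (2916 × 2540) = 0.4038 d⁻¹.

F/M ≈ 0.404 d⁻¹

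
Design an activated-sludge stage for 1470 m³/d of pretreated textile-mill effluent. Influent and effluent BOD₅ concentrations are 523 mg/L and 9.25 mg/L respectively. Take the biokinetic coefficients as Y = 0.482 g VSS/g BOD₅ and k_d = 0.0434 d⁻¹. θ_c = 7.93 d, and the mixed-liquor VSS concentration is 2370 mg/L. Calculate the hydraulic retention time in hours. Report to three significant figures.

From the SRT design equation V = Y Q (S₀−S) θ_c / [X (1 + k_d θ_c)] = 0.482 × 1470 × (523 − 9.25) × 7.93 / [2370 × (1 + 0.0434 × 7.93)] = 2.89×10^6 / 3186 = 906.1 m³.
Hydraulic retention time τ = V/Q = 906.1 / 1470 = 0.6164 d = 14.79 h.

τ ≈ 14.8 h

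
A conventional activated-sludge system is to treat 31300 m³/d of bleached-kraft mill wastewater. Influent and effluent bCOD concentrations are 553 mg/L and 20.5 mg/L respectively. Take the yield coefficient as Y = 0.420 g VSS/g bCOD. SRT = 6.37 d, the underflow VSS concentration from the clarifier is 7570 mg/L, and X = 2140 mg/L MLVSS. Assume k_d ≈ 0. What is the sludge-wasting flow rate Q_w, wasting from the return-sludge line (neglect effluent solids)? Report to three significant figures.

Q_w ≈ 925 m³/d

Biomass mass balance (decay neglected): V·X = Y·Q·(S₀ − S)·θ_c, so V = 0.420 × 31300 × (553 − 20.5) × 6.37 / 2140 = 20837 m³.
Wasting from the return line (neglecting effluent solids): Q_w = V·X / (θ_c·X_r) = 20837 × 2140 / (6.37 × 7570) = 924.7 m³/d.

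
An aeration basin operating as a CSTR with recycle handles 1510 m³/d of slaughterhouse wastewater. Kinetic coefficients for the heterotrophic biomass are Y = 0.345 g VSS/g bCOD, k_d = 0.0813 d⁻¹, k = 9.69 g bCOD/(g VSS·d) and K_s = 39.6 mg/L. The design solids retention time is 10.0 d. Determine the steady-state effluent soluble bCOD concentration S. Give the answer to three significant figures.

Effluent substrate depends only on kinetics and SRT: S = K_s(1 + k_d θ_c) / [θ_c(Yk − k_d) − 1] = 39.6 × (1 + 0.0813 × 10.0) / [10.0 × (0.345 × 9.69 − 0.0813) − 1] = 71.79 / 31.62 = 2.271 mg/L.

S ≈ 2.27 mg/L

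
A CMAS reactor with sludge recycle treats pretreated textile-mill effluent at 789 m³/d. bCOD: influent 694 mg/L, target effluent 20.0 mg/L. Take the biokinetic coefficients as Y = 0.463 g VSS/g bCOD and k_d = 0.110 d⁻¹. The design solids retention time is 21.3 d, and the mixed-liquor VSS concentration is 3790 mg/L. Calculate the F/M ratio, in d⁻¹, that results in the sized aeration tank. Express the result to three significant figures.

Rearranging the biomass balance for a CMAS with decay, V = Y·Q·ΔS·θ_c / [X·(1+k_d θ_c)] = 0.463 × 789 × (694 − 20.0) × 21.3 / [3790 × (1 + 0.110 × 21.3)] = 5.24×10^6 / 12670 = 413.9 m³.
F/M = applied load / biomass = Q·S₀/(V·X) = 789 × 694 / (413.9 × 3790) = 0.3490 d⁻¹.

F/M ≈ 0.349 d⁻¹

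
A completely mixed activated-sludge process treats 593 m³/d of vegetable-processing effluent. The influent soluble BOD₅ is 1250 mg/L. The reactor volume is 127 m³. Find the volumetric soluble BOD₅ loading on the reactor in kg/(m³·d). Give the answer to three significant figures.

Volumetric loading L_v = Q·S₀ / V = 593 × 1250 g/m³ / 127.0 m³ = 5837 g/(m³·d) = 5.837 kg soluble BOD₅/(m³·d).

L_v ≈ 5.84 kg soluble BOD₅/(m³·d)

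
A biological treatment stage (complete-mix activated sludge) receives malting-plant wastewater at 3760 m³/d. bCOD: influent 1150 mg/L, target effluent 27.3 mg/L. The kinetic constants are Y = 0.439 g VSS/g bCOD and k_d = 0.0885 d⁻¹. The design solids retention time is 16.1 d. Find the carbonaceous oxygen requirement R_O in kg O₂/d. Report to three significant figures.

R_O ≈ 3140 kg O₂/d

Y_obs = Y / (1 + k_d θ_c) = 0.439 / (1 + 0.0885 × 16.1) = 0.439 / 2.425 = 0.1810.
Mass of bCOD removed per day: Q(S₀ − S) = 3760 × 1123 g/m³ = 4221 kg/d.
P_X = Y_obs·Q·(S₀ − S) = 0.1810 × 4221 = 764.2 kg VSS/d.
R_O = Q·(S₀ − S) − 1.42·P_X = 4221 − 1.42 × 764.2 = 3136 kg O₂/d.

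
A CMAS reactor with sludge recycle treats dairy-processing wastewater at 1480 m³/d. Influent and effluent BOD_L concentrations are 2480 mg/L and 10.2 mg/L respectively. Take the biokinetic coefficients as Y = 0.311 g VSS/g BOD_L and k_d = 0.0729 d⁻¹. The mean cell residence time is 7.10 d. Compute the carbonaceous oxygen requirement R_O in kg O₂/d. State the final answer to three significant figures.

The observed yield is Y_obs = Y/(1 + k_d·θ_c) = 0.311 / (1 + 0.0729 × 7.10) = 0.311 / 1.518 = 0.2049 g VSS per g BOD_L removed.
Mass of BOD_L removed per day: Q(S₀ − S) = 1480 × 2470 g/m³ = 3655 kg/d.
Biomass synthesised: P_X = Y_obs × 3655 = 749.1 kg VSS/d.
R_O = Q·ΔS − 1.42 P_X = 3655 − 1064 = 2592 kg O₂/d.

R_O ≈ 2590 kg O₂/d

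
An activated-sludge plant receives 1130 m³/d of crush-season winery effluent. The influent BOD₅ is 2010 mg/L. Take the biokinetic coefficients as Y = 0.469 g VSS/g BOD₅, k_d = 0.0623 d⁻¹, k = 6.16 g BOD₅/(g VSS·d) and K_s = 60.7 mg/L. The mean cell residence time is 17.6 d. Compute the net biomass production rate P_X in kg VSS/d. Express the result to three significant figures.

From the Monod/SRT balance for a CMAS, S = K_s·(1+k_d θ_c)/[θ_c·(Y k − k_d) − 1] = 60.7 × (1 + 0.0623 × 17.6) / [17.6 × (0.469 × 6.16 − 0.0623) − 1] = 127.3 / 48.75 = 2.610 mg/L.
The observed yield is Y_obs = Y/(1 + k_d·θ_c) = 0.469 / (1 + 0.0623 × 17.6) = 0.469 / 2.096 = 0.2237 g VSS per g BOD₅ removed.
Q·(S₀ − S) = 1130 × (2010 − 2.61) × 10⁻³ = 2268 kg/d removed.
So the net sludge growth is P_X = 0.2237 × 2268 = 507.4 kg VSS/d.

P_X ≈ 507 kg VSS/d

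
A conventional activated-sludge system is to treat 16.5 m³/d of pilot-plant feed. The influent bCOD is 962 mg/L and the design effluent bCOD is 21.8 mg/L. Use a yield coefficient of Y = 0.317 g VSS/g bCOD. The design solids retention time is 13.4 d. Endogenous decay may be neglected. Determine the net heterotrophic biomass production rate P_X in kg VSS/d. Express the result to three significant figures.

With endogenous decay neglected, the observed yield equals the true yield: Y_obs = Y = 0.317 g VSS/g bCOD.
Substrate removed = Q·(S₀ − S) = 16.5 m³/d × (962 − 21.8) g/m³ = 1.55×10^4 g/d = 15.51 kg/d.
So the net sludge growth is P_X = 0.3170 × 15.51 = 4.918 kg VSS/d.

P_X ≈ 4.92 kg VSS/d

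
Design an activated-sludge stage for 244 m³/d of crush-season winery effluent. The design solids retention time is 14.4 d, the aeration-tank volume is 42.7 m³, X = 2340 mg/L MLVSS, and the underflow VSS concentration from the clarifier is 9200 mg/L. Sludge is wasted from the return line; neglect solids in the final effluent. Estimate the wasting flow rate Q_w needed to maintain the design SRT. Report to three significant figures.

Q_w ≈ 0.754 m³/d

Wasting from the return line (neglecting effluent solids): Q_w = V·X / (θ_c·X_r) = 42.70 × 2340 / (14.4 × 9200) = 0.7542 m³/d.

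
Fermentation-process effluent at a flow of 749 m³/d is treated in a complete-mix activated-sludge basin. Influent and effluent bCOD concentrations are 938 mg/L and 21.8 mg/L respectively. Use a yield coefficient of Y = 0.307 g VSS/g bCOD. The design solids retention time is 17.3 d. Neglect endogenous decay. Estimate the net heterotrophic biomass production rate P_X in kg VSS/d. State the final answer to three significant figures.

With endogenous decay neglected, the observed yield equals the true yield: Y_obs = Y = 0.307 g VSS/g bCOD.
Q·(S₀ − S) = 749 × (938 − 21.8) × 10⁻³ = 686.2 kg/d removed.
P_X = Y_obs · Q(S₀ − S) = 0.3070 × 686.2 = 210.7 kg VSS/d.

P_X ≈ 211 kg VSS/d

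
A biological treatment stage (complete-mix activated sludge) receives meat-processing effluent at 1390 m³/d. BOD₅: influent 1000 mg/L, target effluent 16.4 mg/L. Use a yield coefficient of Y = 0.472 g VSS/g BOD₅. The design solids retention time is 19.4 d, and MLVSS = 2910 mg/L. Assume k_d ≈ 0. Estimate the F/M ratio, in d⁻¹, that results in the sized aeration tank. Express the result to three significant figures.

Biomass mass balance (decay neglected): V·X = Y·Q·(S₀ − S)·θ_c, so V = 0.472 × 1390 × (1000 − 16.4) × 19.4 / 2910 = 4302 m³.
Food-to-microorganism ratio F/M = Q S₀ / (V X) = 1390 × 1000 / (4302 × 2910) = 0.1110 d⁻¹.

F/M ≈ 0.111 d⁻¹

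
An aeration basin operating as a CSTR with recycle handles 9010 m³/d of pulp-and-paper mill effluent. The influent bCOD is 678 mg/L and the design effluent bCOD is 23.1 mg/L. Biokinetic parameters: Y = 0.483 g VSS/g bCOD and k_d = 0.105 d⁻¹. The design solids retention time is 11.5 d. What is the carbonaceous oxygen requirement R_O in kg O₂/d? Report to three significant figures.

Y_obs = Y / (1 + k_d θ_c) = 0.483 / (1 + 0.105 × 11.5) = 0.483 / 2.208 = 0.2188.
ΔS = 678 − 23.1 = 654.9 mg/L, so the substrate removal rate is 9010 × 654.9/1000 = 5901 kg bCOD/d.
P_X = Y_obs·Q·(S₀ − S) = 0.2188 × 5901 = 1291 kg VSS/d.
Carbonaceous O₂ demand = substrate oxidised − cell-mass equivalent = 5901 − 1.42 × 1291 = 4067 kg O₂/d.

R_O ≈ 4070 kg O₂/d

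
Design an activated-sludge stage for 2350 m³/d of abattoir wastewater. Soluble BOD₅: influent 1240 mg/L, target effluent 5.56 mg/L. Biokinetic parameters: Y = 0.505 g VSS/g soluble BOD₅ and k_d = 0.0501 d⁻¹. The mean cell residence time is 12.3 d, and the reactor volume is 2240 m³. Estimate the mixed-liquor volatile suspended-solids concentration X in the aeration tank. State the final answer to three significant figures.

X = Y·Q·ΔS·θ_c / [V·(1 + k_d θ_c)] = 0.505 × 2350 × (1240 − 5.56) × 12.3 / [2240 × (1 + 0.0501 × 12.3)] = 4977 mg/L.

X ≈ 4980 mg/L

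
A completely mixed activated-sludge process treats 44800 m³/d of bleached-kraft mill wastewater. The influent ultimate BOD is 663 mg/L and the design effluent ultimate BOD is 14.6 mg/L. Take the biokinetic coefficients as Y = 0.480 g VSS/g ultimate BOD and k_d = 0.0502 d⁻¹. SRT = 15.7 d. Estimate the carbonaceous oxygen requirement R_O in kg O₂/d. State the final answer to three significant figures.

Observed yield with endogenous decay: Y_obs = Y / (1 + k_d·θ_c) = 0.480 / (1 + 0.0502 × 15.7) = 0.480 / 1.788 = 0.2684 g VSS/g ultimate BOD.
Substrate removed = Q·(S₀ − S) = 44800 m³/d × (663 − 14.6) g/m³ = 2.9×10^7 g/d = 29048 kg/d.
Biomass synthesised: P_X = Y_obs × 29048 = 7798 kg VSS/d.
R_O = Q·ΔS − 1.42 P_X = 29048 − 11073 = 17976 kg O₂/d.

R_O ≈ 18000 kg O₂/d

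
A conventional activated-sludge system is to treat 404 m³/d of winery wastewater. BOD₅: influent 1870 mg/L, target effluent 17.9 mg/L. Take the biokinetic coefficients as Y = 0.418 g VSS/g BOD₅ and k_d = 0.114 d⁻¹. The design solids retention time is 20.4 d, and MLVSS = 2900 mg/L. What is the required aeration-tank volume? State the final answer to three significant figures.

V ≈ 662 m³

Steady-state biomass mass balance: V·X·(1 + k_d·θ_c) = Y·Q·(S₀ − S)·θ_c, so V = 0.418 × 404 × (1870 − 17.9) × 20.4 / [2900 × (1 + 0.114 × 20.4)] = 6.38×10^6 / 9644 = 661.6 m³.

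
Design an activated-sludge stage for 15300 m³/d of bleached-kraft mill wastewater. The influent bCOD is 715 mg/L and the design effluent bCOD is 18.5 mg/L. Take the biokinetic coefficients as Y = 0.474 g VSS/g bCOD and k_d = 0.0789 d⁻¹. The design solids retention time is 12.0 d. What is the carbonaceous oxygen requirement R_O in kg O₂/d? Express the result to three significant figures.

R_O ≈ 6970 kg O₂/d

Y_obs = Y / (1 + k_d θ_c) = 0.474 / (1 + 0.0789 × 12.0) = 0.474 / 1.947 = 0.2435.
Substrate removed = Q·(S₀ − S) = 15300 m³/d × (715 − 18.5) g/m³ = 1.07×10^7 g/d = 10656 kg/d.
Biomass synthesised: P_X = Y_obs × 10656 = 2595 kg VSS/d.
R_O = Q·(S₀ − S) − 1.42·P_X = 10656 − 1.42 × 2595 = 6972 kg O₂/d.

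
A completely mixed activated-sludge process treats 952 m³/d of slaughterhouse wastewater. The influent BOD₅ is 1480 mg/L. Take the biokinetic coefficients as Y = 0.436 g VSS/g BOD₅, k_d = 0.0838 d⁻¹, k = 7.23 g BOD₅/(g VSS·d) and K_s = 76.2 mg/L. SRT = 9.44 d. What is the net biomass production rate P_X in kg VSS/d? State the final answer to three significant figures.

For a completely mixed reactor with recycle the Lawrence–McCarty relation gives S = K_s·(1 + k_d·θ_c) / [θ_c·(Y·k − k_d) − 1] = 76.2 × (1 + 0.0838 × 9.44) / [9.44 × (0.436 × 7.23 − 0.0838) − 1] = 136.5 / 27.97 = 4.880 mg/L.
Y_obs = Y / (1 + k_d θ_c) = 0.436 / (1 + 0.0838 × 9.44) = 0.436 / 1.791 = 0.2434.
ΔS = 1480 − 4.88 = 1475 mg/L, so the substrate removal rate is 952 × 1475/1000 = 1404 kg BOD₅/d.
Biomass produced: P_X = Y_obs·Q·ΔS = 0.2434 × 1404 ≈ 341.9 kg VSS/d.

P_X ≈ 342 kg VSS/d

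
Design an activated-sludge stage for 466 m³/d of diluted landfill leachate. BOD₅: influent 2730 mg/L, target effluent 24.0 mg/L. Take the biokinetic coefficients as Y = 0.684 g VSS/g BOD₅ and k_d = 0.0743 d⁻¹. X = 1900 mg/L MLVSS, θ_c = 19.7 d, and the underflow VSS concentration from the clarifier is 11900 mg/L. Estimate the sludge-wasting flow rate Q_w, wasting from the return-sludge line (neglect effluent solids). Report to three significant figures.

Steady-state biomass mass balance: V·X·(1 + k_d·θ_c) = Y·Q·(S₀ − S)·θ_c, so V = 0.684 × 466 × (2730 − 24.0) × 19.7 / [1900 × (1 + 0.0743 × 19.7)] = 1.7×10^7 / 4681 = 3630 m³.
Q_w = (V·X)/(θ_c X_r) = 3630 × 1900 / (19.7 × 11900) = 29.42 m³/d.

Q_w ≈ 29.4 m³/d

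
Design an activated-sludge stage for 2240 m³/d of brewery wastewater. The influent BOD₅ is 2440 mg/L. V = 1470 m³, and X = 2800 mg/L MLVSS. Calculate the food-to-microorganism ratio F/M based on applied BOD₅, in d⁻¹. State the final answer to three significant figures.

Food-to-microorganism ratio F/M = Q S₀ / (V X) = 2240 × 2440 / (1470 × 2800) = 1.328 d⁻¹.

F/M ≈ 1.33 d⁻¹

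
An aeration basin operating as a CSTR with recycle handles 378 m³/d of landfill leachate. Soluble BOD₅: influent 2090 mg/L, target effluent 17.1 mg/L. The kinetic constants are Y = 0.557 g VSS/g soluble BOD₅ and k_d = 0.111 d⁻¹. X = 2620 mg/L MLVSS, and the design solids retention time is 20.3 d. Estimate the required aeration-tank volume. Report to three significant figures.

V ≈ 1040 m³

Steady-state biomass mass balance: V·X·(1 + k_d·θ_c) = Y·Q·(S₀ − S)·θ_c, so V = 0.557 × 378 × (2090 − 17.1) × 20.3 / [2620 × (1 + 0.111 × 20.3)] = 8.86×10^6 / 8524 = 1039 m³.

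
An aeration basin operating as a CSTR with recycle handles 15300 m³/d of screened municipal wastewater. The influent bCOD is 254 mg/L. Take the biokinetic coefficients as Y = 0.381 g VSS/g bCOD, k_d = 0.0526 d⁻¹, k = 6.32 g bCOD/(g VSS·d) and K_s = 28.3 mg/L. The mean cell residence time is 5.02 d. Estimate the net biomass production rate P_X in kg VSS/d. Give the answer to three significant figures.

From the Monod/SRT balance for a CMAS, S = K_s·(1+k_d θ_c)/[θ_c·(Y k − k_d) − 1] = 28.3 × (1 + 0.0526 × 5.02) / [5.02 × (0.381 × 6.32 − 0.0526) − 1] = 35.77 / 10.82 = 3.305 mg/L.
Correct the yield for decay: Y_obs = Y/(1 + k_d θ_c) = 0.381 / (1 + 0.0526 × 5.02) = 0.381 / 1.264 = 0.3014.
Substrate removed = Q·(S₀ − S) = 15300 m³/d × (254 − 3.31) g/m³ = 3.84×10^6 g/d = 3836 kg/d.
Biomass produced: P_X = Y_obs·Q·ΔS = 0.3014 × 3836 ≈ 1156 kg VSS/d.

P_X ≈ 1160 kg VSS/d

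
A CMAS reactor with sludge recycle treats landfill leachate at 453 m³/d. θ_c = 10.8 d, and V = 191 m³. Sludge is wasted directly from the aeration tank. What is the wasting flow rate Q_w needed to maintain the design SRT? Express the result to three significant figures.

With mixed-liquor wasting, θ_c = V/Q_w, so Q_w = V/θ_c = 191.0/10.8 = 17.69 m³/d.

Q_w ≈ 17.7 m³/d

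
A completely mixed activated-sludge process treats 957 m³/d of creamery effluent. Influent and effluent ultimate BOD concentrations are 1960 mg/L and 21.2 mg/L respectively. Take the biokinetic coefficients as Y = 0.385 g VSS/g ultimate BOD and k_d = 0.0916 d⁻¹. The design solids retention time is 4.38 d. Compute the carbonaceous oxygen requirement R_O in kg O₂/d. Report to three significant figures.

The observed yield is Y_obs = Y/(1 + k_d·θ_c) = 0.385 / (1 + 0.0916 × 4.38) = 0.385 / 1.401 = 0.2748 g VSS per g ultimate BOD removed.
Mass of ultimate BOD removed per day: Q(S₀ − S) = 957 × 1939 g/m³ = 1855 kg/d.
Net sludge production P_X = 0.2748 × 1855 = 509.8 kg VSS/d.
R_O = Q·ΔS − 1.42 P_X = 1855 − 723.9 = 1132 kg O₂/d.

R_O ≈ 1130 kg O₂/d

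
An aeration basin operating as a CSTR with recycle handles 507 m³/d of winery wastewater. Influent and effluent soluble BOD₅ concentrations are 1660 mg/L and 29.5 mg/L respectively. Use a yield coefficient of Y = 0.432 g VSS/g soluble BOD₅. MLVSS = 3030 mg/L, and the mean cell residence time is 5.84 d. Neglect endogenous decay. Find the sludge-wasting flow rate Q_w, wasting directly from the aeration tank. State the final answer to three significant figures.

V·X = Y·Q·ΔS·θ_c gives V = 0.432 × 507 × (1660 − 29.5) × 5.84 / 3030 = 688.3 m³.
With mixed-liquor wasting, θ_c = V/Q_w, so Q_w = V/θ_c = 688.3/5.84 = 117.9 m³/d.

Q_w ≈ 118 m³/d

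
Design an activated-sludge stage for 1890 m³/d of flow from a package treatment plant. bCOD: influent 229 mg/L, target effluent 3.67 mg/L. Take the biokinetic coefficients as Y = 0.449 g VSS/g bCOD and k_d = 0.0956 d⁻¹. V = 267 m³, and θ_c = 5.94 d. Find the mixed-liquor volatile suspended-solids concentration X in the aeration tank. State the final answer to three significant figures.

X ≈ 2710 mg/L

From V·X·(1 + k_d·θ_c) = Y·Q·(S₀ − S)·θ_c: X = 0.449 × 1890 × (229 − 3.67) × 5.94 / [267 × (1 + 0.0956 × 5.94)] = 2713 mg/L.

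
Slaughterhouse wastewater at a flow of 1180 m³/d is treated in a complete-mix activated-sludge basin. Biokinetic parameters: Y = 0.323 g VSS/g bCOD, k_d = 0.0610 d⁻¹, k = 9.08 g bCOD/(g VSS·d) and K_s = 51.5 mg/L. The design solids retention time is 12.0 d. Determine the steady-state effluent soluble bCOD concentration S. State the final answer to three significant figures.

S ≈ 2.67 mg/L

Effluent substrate depends only on kinetics and SRT: S = K_s(1 + k_d θ_c) / [θ_c(Yk − k_d) − 1] = 51.5 × (1 + 0.0610 × 12.0) / [12.0 × (0.323 × 9.08 − 0.0610) − 1] = 89.20 / 33.46 = 2.666 mg/L.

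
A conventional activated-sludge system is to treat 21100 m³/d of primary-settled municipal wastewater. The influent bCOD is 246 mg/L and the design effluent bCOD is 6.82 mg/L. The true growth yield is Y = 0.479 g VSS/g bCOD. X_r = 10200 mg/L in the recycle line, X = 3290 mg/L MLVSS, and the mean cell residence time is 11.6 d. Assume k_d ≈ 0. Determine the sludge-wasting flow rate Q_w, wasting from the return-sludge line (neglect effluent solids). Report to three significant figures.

Q_w ≈ 237 m³/d

With k_d = 0 the design equation reduces to V = Y Q (S₀−S) θ_c / X = 0.479 × 21100 × (246 − 6.82) × 11.6 / 3290 = 8523 m³.
Wasting from the return line (neglecting effluent solids): Q_w = V·X / (θ_c·X_r) = 8523 × 3290 / (11.6 × 10200) = 237.0 m³/d.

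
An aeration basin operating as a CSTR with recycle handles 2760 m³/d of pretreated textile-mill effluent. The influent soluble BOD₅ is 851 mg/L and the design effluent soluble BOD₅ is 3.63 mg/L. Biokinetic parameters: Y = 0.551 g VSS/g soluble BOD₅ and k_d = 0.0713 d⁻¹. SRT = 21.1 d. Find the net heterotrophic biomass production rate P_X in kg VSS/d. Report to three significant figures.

Correct the yield for decay: Y_obs = Y/(1 + k_d θ_c) = 0.551 / (1 + 0.0713 × 21.1) = 0.551 / 2.504 = 0.2200.
Q·(S₀ − S) = 2760 × (851 − 3.63) × 10⁻³ = 2339 kg/d removed.
Net biomass production P_X = Y_obs × Q·(S₀ − S) = 0.2200 × 2339 = 514.5 kg VSS/d.

P_X ≈ 515 kg VSS/d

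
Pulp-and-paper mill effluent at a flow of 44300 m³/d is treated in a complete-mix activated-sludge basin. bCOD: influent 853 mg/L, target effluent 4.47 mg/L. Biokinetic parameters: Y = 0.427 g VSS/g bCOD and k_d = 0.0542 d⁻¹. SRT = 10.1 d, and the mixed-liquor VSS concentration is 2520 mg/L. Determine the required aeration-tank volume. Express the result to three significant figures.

V ≈ 41600 m³

From the SRT design equation V = Y Q (S₀−S) θ_c / [X (1 + k_d θ_c)] = 0.427 × 44300 × (853 − 4.47) × 10.1 / [2520 × (1 + 0.0542 × 10.1)] = 1.62×10^8 / 3899 = 41573 m³.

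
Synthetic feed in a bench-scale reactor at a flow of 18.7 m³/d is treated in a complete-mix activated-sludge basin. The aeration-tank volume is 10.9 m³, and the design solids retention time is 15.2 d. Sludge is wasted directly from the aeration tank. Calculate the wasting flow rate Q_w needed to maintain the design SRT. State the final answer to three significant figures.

Q_w ≈ 0.717 m³/d

With mixed-liquor wasting, θ_c = V/Q_w, so Q_w = V/θ_c = 10.90/15.2 = 0.7171 m³/d.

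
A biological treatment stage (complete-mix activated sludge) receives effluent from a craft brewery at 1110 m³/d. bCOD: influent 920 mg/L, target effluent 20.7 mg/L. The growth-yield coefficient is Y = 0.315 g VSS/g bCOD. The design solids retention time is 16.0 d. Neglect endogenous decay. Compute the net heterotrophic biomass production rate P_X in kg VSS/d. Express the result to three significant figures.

P_X ≈ 314 kg VSS/d

Since k_d ≈ 0, Y_obs = Y = 0.315 g VSS/g bCOD.
ΔS = 920 − 20.7 = 899.3 mg/L, so the substrate removal rate is 1110 × 899.3/1000 = 998.2 kg bCOD/d.
So the net sludge growth is P_X = 0.3150 × 998.2 = 314.4 kg VSS/d.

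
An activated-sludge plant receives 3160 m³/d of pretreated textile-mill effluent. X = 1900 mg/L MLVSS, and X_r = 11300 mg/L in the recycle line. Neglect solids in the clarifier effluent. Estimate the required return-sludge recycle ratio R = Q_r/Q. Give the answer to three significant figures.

Mass balance around the secondary clarifier (neglecting effluent solids): R = X / (X_r − X) = 1900 / (11300 − 1900) = 0.2021.

R ≈ 0.202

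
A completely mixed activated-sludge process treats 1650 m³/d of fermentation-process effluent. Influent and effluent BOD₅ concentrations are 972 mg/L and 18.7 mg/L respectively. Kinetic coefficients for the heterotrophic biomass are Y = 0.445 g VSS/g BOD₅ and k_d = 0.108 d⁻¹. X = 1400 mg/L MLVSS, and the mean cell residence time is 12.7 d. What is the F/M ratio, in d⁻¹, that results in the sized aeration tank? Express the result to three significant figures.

F/M ≈ 0.428 d⁻¹

Steady-state biomass mass balance: V·X·(1 + k_d·θ_c) = Y·Q·(S₀ − S)·θ_c, so V = 0.445 × 1650 × (972 − 18.7) × 12.7 / [1400 × (1 + 0.108 × 12.7)] = 8.89×10^6 / 3320 = 2677 m³.
F/M = applied load / biomass = Q·S₀/(V·X) = 1650 × 972 / (2677 × 1400) = 0.4279 d⁻¹.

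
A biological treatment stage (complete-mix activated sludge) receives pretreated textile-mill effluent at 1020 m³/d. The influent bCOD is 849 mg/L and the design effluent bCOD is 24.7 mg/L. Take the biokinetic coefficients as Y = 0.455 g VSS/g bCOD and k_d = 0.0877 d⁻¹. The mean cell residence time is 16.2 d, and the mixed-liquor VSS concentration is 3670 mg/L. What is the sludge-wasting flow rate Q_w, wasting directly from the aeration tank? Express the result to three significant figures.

Q_w ≈ 43.1 m³/d

From the SRT design equation V = Y Q (S₀−S) θ_c / [X (1 + k_d θ_c)] = 0.455 × 1020 × (849 − 24.7) × 16.2 / [3670 × (1 + 0.0877 × 16.2)] = 6.2×10^6 / 8884 = 697.6 m³.
Wasting from the aeration tank: Q_w = V / θ_c = 697.6 / 16.2 = 43.06 m³/d.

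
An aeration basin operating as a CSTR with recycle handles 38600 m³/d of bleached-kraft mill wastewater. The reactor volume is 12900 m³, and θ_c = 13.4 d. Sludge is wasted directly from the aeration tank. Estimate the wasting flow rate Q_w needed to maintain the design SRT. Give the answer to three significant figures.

Q_w ≈ 963 m³/d

With mixed-liquor wasting, θ_c = V/Q_w, so Q_w = V/θ_c = 12900/13.4 = 962.7 m³/d.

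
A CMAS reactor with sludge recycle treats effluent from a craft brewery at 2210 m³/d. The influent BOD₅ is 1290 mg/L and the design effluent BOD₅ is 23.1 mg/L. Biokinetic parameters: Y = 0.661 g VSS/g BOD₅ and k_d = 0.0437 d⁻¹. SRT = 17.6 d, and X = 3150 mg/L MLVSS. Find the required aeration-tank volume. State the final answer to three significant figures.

V ≈ 5840 m³

Rearranging the biomass balance for a CMAS with decay, V = Y·Q·ΔS·θ_c / [X·(1+k_d θ_c)] = 0.661 × 2210 × (1290 − 23.1) × 17.6 / [3150 × (1 + 0.0437 × 17.6)] = 3.26×10^7 / 5573 = 5845 m³.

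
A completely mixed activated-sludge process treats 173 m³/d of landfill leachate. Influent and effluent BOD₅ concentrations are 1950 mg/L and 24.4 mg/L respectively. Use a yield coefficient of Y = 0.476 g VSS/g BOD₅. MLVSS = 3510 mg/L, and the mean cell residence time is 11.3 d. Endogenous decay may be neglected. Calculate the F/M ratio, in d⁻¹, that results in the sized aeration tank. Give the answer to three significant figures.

F/M ≈ 0.188 d⁻¹

Biomass mass balance (decay neglected): V·X = Y·Q·(S₀ − S)·θ_c, so V = 0.476 × 173 × (1950 − 24.4) × 11.3 / 3510 = 510.5 m³.
F/M = applied load / biomass = Q·S₀/(V·X) = 173 × 1950 / (510.5 × 3510) = 0.1883 d⁻¹.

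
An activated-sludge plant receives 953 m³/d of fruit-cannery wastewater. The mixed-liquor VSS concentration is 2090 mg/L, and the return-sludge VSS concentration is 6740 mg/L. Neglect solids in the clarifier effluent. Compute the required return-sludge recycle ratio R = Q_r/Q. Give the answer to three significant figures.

Solids balance on the clarifier gives (1+R)X = R·X_r, so R = X/(X_r − X) = 2090 / (6740 − 2090) = 0.4495.

R ≈ 0.449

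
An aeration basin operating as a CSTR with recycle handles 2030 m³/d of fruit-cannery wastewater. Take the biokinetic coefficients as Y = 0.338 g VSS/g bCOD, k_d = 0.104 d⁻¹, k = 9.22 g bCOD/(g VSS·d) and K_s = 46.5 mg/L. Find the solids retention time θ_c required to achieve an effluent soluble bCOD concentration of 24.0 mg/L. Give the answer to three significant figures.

Specific growth rate at S = 24.0 mg/L: μ = YkS/(K_s+S) = 0.338·9.22·24.0/(46.5+24.0) = 1.061 d⁻¹.
Then 1/θ_c = μ − k_d = 1.061 − 0.104 = 0.9569 d⁻¹, giving θ_c = 1.045 d.

θ_c ≈ 1.05 d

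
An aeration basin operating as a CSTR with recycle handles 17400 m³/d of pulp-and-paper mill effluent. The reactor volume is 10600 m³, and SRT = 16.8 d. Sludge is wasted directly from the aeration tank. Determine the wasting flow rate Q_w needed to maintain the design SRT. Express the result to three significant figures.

Q_w ≈ 631 m³/d

With mixed-liquor wasting, θ_c = V/Q_w, so Q_w = V/θ_c = 10600/16.8 = 631.0 m³/d.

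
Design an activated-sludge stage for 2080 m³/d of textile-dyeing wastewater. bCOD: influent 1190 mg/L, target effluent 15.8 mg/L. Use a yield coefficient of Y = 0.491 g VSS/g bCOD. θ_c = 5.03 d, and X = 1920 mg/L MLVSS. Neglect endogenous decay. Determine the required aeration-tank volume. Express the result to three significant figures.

V ≈ 3140 m³

Biomass mass balance (decay neglected): V·X = Y·Q·(S₀ − S)·θ_c, so V = 0.491 × 2080 × (1190 − 15.8) × 5.03 / 1920 = 3142 m³.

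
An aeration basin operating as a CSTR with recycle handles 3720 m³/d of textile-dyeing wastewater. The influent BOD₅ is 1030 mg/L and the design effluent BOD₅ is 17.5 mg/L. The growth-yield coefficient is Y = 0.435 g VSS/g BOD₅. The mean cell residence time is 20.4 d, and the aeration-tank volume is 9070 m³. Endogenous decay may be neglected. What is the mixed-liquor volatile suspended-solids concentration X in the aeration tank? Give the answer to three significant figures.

X = Y·Q·ΔS·θ_c / V = 0.435 × 3720 × (1030 − 17.5) × 20.4 / 9070 = 3685 mg/L.

X ≈ 3690 mg/L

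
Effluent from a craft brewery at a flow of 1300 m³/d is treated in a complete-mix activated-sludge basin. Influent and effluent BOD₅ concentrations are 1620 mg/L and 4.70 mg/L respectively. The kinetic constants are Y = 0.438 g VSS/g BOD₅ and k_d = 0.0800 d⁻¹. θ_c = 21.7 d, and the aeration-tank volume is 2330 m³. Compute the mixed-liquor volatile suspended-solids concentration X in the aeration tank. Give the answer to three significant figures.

X ≈ 3130 mg/L

X = Y·Q·ΔS·θ_c / [V·(1 + k_d θ_c)] = 0.438 × 1300 × (1620 − 4.70) × 21.7 / [2330 × (1 + 0.0800 × 21.7)] = 3131 mg/L.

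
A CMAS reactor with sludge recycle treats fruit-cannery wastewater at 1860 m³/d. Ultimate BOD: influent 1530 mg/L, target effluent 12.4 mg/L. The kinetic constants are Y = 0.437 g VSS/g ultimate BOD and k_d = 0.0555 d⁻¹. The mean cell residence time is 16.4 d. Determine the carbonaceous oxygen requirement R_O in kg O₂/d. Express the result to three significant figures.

Observed yield with endogenous decay: Y_obs = Y / (1 + k_d·θ_c) = 0.437 / (1 + 0.0555 × 16.4) = 0.437 / 1.910 = 0.2288 g VSS/g ultimate BOD.
ΔS = 1530 − 12.4 = 1518 mg/L, so the substrate removal rate is 1860 × 1518/1000 = 2823 kg ultimate BOD/d.
Biomass synthesised: P_X = Y_obs × 2823 = 645.8 kg VSS/d.
Carbonaceous O₂ demand = substrate oxidised − cell-mass equivalent = 2823 − 1.42 × 645.8 = 1906 kg O₂/d.

R_O ≈ 1910 kg O₂/d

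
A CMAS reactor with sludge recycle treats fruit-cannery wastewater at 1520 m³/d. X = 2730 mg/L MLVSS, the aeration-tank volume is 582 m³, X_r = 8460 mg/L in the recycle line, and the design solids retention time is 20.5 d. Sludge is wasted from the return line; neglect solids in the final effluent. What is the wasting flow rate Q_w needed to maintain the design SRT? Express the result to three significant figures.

Q_w ≈ 9.16 m³/d

Q_w = (V·X)/(θ_c X_r) = 582.0 × 2730 / (20.5 × 8460) = 9.161 m³/d.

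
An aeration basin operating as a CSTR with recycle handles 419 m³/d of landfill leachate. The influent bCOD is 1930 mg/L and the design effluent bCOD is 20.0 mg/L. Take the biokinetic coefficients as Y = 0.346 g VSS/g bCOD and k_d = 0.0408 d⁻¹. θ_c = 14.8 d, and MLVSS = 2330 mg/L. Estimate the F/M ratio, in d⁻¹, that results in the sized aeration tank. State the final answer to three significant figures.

Rearranging the biomass balance for a CMAS with decay, V = Y·Q·ΔS·θ_c / [X·(1+k_d θ_c)] = 0.346 × 419 × (1930 − 20.0) × 14.8 / [2330 × (1 + 0.0408 × 14.8)] = 4.1×10^6 / 3737 = 1097 m³.
F/M = Q·S₀ / (V·X) = 419 × 1930 / (1097 × 2330) = 0.3165 g bCOD·(g VSS·d)⁻¹.

F/M ≈ 0.316 d⁻¹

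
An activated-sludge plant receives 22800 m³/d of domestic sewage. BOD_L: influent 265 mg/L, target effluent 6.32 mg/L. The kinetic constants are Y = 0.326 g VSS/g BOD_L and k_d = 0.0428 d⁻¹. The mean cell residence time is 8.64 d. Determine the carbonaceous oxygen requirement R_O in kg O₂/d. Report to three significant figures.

The observed yield is Y_obs = Y/(1 + k_d·θ_c) = 0.326 / (1 + 0.0428 × 8.64) = 0.326 / 1.370 = 0.2380 g VSS per g BOD_L removed.
Q·(S₀ − S) = 22800 × (265 − 6.32) × 10⁻³ = 5898 kg/d removed.
Net sludge production P_X = 0.2380 × 5898 = 1404 kg VSS/d.
R_O = Q·(S₀ − S) − 1.42·P_X = 5898 − 1.42 × 1404 = 3905 kg O₂/d.

R_O ≈ 3900 kg O₂/d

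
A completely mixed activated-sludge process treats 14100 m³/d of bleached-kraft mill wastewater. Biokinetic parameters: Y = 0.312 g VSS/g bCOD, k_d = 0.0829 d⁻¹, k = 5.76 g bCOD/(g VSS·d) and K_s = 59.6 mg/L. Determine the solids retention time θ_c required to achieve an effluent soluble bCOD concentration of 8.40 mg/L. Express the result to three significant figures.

θ_c ≈ 7.19 d

At the target effluent, Y k S/(K_s+S) = 0.312×5.76×8.40/68.00 = 0.2220 d⁻¹.
θ_c = 1/(μ − k_d) = 1/(0.2220 − 0.0829) = 1/0.1391 = 7.189 d.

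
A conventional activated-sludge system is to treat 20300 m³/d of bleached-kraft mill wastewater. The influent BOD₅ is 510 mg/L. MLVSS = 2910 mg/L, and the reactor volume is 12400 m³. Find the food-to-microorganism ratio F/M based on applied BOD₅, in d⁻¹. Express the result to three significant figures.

Food-to-microorganism ratio F/M = Q S₀ / (V X) = 20300 × 510 / (12400 × 2910) = 0.2869 d⁻¹.

F/M ≈ 0.287 d⁻¹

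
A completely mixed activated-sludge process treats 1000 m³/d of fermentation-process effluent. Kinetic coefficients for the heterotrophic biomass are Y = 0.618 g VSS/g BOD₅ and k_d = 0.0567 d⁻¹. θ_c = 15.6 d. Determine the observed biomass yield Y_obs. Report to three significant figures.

Correct the yield for decay: Y_obs = Y/(1 + k_d θ_c) = 0.618 / (1 + 0.0567 × 15.6) = 0.618 / 1.885 = 0.3279.

Y_obs ≈ 0.328 g VSS/g BOD₅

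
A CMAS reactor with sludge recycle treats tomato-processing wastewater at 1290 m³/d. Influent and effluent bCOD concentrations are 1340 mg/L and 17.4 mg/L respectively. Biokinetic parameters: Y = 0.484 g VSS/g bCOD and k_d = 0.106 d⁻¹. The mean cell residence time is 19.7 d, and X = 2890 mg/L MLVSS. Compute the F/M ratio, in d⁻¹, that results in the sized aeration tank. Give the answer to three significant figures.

F/M ≈ 0.328 d⁻¹

Steady-state biomass mass balance: V·X·(1 + k_d·θ_c) = Y·Q·(S₀ − S)·θ_c, so V = 0.484 × 1290 × (1340 − 17.4) × 19.7 / [2890 × (1 + 0.106 × 19.7)] = 1.63×10^7 / 8925 = 1823 m³.
F/M = Q·S₀ / (V·X) = 1290 × 1340 / (1823 × 2890) = 0.3281 g bCOD·(g VSS·d)⁻¹.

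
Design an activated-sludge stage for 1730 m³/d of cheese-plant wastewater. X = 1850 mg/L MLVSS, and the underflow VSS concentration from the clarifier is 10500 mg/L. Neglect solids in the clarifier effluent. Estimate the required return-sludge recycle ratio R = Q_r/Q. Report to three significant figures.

R ≈ 0.214

R = Q_r/Q = X/(X_r − X) = 1850 / (10500 − 1850) = 0.2139.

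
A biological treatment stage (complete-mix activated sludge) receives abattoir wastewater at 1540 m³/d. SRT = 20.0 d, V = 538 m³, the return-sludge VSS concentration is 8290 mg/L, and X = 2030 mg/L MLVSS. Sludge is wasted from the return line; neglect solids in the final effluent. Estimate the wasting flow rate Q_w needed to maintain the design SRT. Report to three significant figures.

Q_w = (V·X)/(θ_c X_r) = 538.0 × 2030 / (20.0 × 8290) = 6.587 m³/d.

Q_w ≈ 6.59 m³/d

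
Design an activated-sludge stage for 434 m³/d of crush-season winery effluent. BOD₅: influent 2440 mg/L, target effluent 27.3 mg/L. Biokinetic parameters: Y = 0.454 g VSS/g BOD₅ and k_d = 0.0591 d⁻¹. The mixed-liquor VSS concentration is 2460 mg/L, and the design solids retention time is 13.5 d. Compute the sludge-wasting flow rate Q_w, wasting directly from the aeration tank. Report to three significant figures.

Steady-state biomass mass balance: V·X·(1 + k_d·θ_c) = Y·Q·(S₀ − S)·θ_c, so V = 0.454 × 434 × (2440 − 27.3) × 13.5 / [2460 × (1 + 0.0591 × 13.5)] = 6.42×10^6 / 4423 = 1451 m³.
For wasting at MLVSS concentration, Q_w = V/θ_c = 1451/13.5 = 107.5 m³/d.

Q_w ≈ 107 m³/d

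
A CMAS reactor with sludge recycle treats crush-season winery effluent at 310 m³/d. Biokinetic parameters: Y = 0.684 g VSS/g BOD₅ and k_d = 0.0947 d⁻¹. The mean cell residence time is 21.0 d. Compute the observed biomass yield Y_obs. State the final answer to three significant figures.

Y_obs ≈ 0.229 g VSS/g BOD₅

Observed yield with endogenous decay: Y_obs = Y / (1 + k_d·θ_c) = 0.684 / (1 + 0.0947 × 21.0) = 0.684 / 2.989 = 0.2289 g VSS/g BOD₅.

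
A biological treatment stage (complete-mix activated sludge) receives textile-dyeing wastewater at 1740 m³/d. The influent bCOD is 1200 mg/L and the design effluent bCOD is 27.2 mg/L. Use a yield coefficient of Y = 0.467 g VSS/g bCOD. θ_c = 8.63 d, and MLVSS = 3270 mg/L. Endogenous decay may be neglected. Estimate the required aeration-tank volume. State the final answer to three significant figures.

V·X = Y·Q·ΔS·θ_c gives V = 0.467 × 1740 × (1200 − 27.2) × 8.63 / 3270 = 2515 m³.

V ≈ 2520 m³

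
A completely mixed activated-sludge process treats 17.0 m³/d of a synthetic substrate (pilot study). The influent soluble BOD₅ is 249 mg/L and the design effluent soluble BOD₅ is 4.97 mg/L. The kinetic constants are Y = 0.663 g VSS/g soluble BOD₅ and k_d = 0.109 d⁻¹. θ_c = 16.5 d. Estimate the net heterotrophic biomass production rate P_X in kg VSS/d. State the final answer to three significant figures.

P_X ≈ 0.983 kg VSS/d

Correct the yield for decay: Y_obs = Y/(1 + k_d θ_c) = 0.663 / (1 + 0.109 × 16.5) = 0.663 / 2.798 = 0.2369.
Q·(S₀ − S) = 17.0 × (249 − 4.97) × 10⁻³ = 4.149 kg/d removed.
Biomass produced: P_X = Y_obs·Q·ΔS = 0.2369 × 4.149 ≈ 0.9828 kg VSS/d.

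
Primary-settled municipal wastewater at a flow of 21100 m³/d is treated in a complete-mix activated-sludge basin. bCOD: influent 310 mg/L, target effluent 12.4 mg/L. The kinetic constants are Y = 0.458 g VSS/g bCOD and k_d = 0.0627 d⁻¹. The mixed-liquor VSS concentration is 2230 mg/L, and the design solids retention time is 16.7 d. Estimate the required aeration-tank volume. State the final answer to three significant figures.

Steady-state biomass mass balance: V·X·(1 + k_d·θ_c) = Y·Q·(S₀ − S)·θ_c, so V = 0.458 × 21100 × (310 − 12.4) × 16.7 / [2230 × (1 + 0.0627 × 16.7)] = 4.8×10^7 / 4565 = 10521 m³.

V ≈ 10500 m³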